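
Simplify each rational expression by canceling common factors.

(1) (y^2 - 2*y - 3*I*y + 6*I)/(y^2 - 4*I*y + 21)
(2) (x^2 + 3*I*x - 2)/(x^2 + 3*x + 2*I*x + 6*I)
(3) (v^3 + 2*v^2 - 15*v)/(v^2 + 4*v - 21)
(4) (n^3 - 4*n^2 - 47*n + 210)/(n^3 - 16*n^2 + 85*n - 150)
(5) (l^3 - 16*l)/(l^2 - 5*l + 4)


(1) = (y^2 + y*(-2 - 3*I) + 6*I)/(y^2 - 4*I*y + 21)
(2) = (x + I)/(x + 3)
(3) = (v^2 + 5*v)/(v + 7)
(4) = (n + 7)/(n - 5)
(5) = (l^2 + 4*l)/(l - 1)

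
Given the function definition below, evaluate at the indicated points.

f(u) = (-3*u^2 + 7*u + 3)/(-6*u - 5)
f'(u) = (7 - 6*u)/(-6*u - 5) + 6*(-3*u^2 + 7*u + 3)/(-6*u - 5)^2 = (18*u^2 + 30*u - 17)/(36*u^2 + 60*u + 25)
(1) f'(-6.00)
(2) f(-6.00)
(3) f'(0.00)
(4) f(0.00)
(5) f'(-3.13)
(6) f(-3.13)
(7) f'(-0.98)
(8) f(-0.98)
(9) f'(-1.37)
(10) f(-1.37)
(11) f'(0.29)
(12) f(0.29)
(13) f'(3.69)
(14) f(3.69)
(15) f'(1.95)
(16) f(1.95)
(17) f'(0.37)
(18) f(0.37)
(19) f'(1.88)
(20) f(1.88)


(1) = 0.47
(2) = -4.74
(3) = -0.68
(4) = -0.60
(5) = 0.34
(6) = -3.51
(7) = -37.59
(8) = -7.66
(9) = -2.35
(10) = -3.80
(11) = -0.15
(12) = -0.71
(13) = 0.46
(14) = 0.44
(15) = 0.39
(16) = -0.31
(17) = -0.07
(18) = -0.72
(19) = 0.39
(20) = -0.34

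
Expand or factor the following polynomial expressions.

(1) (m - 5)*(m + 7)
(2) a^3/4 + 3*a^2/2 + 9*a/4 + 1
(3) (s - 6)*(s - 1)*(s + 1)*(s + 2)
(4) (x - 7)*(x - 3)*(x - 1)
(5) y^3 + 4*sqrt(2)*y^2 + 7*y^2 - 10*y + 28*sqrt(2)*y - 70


(1) = m^2 + 2*m - 35
(2) = (a/4 + 1)*(a + 1)^2
(3) = s^4 - 4*s^3 - 13*s^2 + 4*s + 12
(4) = x^3 - 11*x^2 + 31*x - 21
(5) = (y + 7)*(y - sqrt(2))*(y + 5*sqrt(2))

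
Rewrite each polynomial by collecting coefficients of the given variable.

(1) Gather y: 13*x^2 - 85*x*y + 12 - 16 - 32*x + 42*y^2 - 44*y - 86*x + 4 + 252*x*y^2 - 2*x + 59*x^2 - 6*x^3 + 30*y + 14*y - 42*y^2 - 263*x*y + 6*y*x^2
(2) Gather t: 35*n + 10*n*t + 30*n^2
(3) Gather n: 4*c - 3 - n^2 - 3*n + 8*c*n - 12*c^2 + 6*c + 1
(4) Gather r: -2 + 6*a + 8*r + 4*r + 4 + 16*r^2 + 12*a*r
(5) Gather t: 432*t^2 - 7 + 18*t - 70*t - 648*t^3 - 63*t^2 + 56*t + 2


(1) = -6*x^3 + 72*x^2 + 252*x*y^2 - 120*x + y*(6*x^2 - 348*x)
(2) = 30*n^2 + 10*n*t + 35*n
(3) = -12*c^2 + 10*c - n^2 + n*(8*c - 3) - 2
(4) = 6*a + 16*r^2 + r*(12*a + 12) + 2
(5) = -648*t^3 + 369*t^2 + 4*t - 5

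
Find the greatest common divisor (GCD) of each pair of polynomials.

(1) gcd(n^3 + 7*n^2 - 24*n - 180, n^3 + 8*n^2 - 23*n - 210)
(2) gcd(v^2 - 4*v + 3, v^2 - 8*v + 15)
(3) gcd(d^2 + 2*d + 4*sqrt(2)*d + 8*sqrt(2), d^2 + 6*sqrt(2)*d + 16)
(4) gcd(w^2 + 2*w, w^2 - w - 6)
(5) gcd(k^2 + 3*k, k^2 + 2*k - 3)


(1) = n^2 + n - 30
(2) = gcd((v - 3)*(v - 1), (v - 5)*(v - 3)) = v - 3
(3) = d + 4*sqrt(2)
(4) = gcd(w*(w + 2), (w - 3)*(w + 2)) = w + 2
(5) = k + 3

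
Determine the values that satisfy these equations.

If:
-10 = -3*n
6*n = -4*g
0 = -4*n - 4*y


Then:
g = -5
n = 10/3
y = -10/3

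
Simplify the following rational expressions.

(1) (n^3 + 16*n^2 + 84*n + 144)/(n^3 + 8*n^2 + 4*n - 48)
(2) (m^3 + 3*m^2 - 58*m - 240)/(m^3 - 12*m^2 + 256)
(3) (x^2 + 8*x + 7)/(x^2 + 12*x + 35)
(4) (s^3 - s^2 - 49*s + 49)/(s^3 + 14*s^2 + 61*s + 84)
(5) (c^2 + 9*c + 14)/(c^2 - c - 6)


(1) = (n + 6)/(n - 2)
(2) = (m^2 + 11*m + 30)/(m^2 - 4*m - 32)
(3) = (x + 1)/(x + 5)
(4) = (s^2 - 8*s + 7)/(s^2 + 7*s + 12)
(5) = (c + 7)/(c - 3)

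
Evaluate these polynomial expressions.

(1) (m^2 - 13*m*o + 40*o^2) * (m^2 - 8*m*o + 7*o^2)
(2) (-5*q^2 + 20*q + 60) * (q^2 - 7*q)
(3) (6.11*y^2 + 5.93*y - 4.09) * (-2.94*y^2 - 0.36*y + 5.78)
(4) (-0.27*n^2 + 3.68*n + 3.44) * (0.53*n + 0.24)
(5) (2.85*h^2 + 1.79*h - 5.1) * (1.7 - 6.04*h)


(1) = m^4 - 21*m^3*o + 151*m^2*o^2 - 411*m*o^3 + 280*o^4
(2) = -5*q^4 + 55*q^3 - 80*q^2 - 420*q
(3) = -17.9634*y^4 - 19.6338*y^3 + 45.2056*y^2 + 35.7478*y - 23.6402
(4) = -0.1431*n^3 + 1.8856*n^2 + 2.7064*n + 0.8256
(5) = -17.214*h^3 - 5.9666*h^2 + 33.847*h - 8.67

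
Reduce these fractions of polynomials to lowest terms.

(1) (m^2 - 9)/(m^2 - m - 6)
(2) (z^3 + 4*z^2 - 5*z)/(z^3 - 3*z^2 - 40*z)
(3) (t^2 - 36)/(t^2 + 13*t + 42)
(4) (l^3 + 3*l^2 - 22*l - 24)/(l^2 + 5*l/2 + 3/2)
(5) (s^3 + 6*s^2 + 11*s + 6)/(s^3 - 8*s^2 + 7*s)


(1) = (m + 3)/(m + 2)
(2) = (z - 1)/(z - 8)
(3) = (t - 6)/(t + 7)
(4) = (2*l^2 + 4*l - 48)/(2*l + 3)
(5) = (s^3 + 6*s^2 + 11*s + 6)/(s^3 - 8*s^2 + 7*s)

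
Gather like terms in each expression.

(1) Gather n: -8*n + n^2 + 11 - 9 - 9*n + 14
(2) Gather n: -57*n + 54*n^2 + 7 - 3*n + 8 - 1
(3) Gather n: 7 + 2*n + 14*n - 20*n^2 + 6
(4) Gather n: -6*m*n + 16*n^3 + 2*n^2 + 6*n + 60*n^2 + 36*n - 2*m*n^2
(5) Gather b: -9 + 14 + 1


(1) = n^2 - 17*n + 16
(2) = 54*n^2 - 60*n + 14
(3) = -20*n^2 + 16*n + 13
(4) = 16*n^3 + n^2*(62 - 2*m) + n*(42 - 6*m)
(5) = 6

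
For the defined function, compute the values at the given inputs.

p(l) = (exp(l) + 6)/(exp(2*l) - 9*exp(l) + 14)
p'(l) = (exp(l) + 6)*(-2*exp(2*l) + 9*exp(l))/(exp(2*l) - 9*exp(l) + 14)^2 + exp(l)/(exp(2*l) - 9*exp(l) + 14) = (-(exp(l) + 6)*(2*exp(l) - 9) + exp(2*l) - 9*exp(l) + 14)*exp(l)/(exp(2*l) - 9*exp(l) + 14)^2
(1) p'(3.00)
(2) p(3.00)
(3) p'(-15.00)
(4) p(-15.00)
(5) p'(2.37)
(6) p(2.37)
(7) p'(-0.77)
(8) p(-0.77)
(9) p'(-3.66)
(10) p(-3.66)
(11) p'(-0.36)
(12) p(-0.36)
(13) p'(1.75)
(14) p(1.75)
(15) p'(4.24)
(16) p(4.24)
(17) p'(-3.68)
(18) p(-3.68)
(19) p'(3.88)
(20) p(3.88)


(1) = -0.21
(2) = 0.11
(3) = 0.00
(4) = 0.43
(5) = -1.81
(6) = 0.52
(7) = 0.29
(8) = 0.64
(9) = 0.01
(10) = 0.44
(11) = 0.61
(12) = 0.82
(13) = -8.99
(14) = -2.51
(15) = -0.02
(16) = 0.02
(17) = 0.01
(18) = 0.44
(19) = -0.04
(20) = 0.03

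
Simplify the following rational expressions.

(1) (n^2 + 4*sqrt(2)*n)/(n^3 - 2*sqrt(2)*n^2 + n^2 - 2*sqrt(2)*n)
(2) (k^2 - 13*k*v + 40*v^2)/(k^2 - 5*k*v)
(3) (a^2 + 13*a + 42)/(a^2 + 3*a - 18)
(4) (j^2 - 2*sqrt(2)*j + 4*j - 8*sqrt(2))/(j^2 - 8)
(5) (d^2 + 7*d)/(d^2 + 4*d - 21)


(1) = (n + 4*sqrt(2))/(n^2 + n*(1 - 2*sqrt(2)) - 2*sqrt(2))
(2) = (k - 8*v)/k
(3) = (a + 7)/(a - 3)
(4) = (j + 4)/(j + 2*sqrt(2))
(5) = d/(d - 3)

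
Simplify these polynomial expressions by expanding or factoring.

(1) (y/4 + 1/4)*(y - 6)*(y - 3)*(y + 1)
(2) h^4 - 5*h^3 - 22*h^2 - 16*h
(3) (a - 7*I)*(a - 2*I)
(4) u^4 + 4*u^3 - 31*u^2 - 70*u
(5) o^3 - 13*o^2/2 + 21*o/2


(1) = y^4/4 - 7*y^3/4 + y^2/4 + 27*y/4 + 9/2
(2) = h*(h - 8)*(h + 1)*(h + 2)
(3) = a^2 - 9*I*a - 14
(4) = u*(u - 5)*(u + 2)*(u + 7)
(5) = o*(o - 7/2)*(o - 3)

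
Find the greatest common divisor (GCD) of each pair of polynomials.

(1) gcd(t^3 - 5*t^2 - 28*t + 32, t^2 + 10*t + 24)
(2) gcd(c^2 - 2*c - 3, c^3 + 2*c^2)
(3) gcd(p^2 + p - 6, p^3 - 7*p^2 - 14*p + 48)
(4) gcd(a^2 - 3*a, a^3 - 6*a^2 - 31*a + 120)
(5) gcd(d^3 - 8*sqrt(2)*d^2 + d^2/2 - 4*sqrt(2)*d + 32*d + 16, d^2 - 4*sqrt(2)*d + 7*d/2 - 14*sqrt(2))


(1) = t + 4
(2) = 1
(3) = p^2 + p - 6
(4) = gcd(a*(a - 3), (a - 8)*(a - 3)*(a + 5)) = a - 3
(5) = gcd((d + 1/2)*(d - 4*sqrt(2))^2, (d + 7/2)*(d - 4*sqrt(2))) = d - 4*sqrt(2)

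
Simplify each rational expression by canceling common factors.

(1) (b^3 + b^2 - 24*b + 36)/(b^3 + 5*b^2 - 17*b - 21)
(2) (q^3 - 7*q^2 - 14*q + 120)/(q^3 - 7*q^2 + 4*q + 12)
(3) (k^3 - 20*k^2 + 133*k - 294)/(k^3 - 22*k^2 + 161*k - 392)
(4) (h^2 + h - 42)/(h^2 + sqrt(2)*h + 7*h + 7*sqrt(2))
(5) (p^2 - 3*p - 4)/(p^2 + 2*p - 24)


(1) = (b^2 + 4*b - 12)/(b^2 + 8*b + 7)
(2) = (q^2 - q - 20)/(q^2 - q - 2)
(3) = (k - 6)/(k - 8)
(4) = (h - 6)/(h + sqrt(2))
(5) = (p + 1)/(p + 6)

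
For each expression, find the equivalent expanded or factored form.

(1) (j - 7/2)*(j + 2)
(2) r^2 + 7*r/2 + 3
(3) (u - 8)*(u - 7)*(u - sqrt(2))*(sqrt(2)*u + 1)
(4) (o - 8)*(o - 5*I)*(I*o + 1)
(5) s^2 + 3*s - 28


(1) = j^2 - 3*j/2 - 7
(2) = (r + 3/2)*(r + 2)
(3) = sqrt(2)*u^4 - 15*sqrt(2)*u^3 - u^3 + 15*u^2 + 55*sqrt(2)*u^2 - 56*u + 15*sqrt(2)*u - 56*sqrt(2)
(4) = I*o^3 + 6*o^2 - 8*I*o^2 - 48*o - 5*I*o + 40*I
(5) = (s - 4)*(s + 7)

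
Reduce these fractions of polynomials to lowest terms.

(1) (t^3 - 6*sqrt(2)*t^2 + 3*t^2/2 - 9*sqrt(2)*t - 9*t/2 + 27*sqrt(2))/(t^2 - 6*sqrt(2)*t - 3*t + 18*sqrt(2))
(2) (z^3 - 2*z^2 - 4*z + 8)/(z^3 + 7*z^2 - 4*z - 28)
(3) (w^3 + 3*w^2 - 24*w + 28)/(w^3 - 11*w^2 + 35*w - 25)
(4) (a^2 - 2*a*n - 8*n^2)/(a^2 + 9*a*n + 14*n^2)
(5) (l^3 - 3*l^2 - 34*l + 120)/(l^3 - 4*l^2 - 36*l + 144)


(1) = (2*t^2 + 3*t - 9)/(2*t - 6)
(2) = (z - 2)/(z + 7)
(3) = (w^3 + 3*w^2 - 24*w + 28)/(w^3 - 11*w^2 + 35*w - 25)
(4) = (a - 4*n)/(a + 7*n)
(5) = (l - 5)/(l - 6)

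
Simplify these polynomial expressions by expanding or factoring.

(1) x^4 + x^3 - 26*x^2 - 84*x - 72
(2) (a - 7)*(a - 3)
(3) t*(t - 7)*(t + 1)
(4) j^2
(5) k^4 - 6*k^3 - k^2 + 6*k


(1) = (x - 6)*(x + 2)^2*(x + 3)
(2) = a^2 - 10*a + 21
(3) = t^3 - 6*t^2 - 7*t
(4) = j^2
(5) = k*(k - 6)*(k - 1)*(k + 1)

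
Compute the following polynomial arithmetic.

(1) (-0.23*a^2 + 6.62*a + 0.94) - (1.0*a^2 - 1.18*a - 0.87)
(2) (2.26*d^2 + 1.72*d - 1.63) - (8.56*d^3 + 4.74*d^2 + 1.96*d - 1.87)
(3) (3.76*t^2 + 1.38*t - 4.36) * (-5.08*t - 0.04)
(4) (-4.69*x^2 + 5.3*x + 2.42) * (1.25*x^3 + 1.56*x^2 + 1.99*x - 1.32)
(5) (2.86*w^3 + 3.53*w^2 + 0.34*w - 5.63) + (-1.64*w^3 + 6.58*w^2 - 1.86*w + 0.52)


(1) = -1.23*a^2 + 7.8*a + 1.81
(2) = -8.56*d^3 - 2.48*d^2 - 0.24*d + 0.24
(3) = -19.1008*t^3 - 7.1608*t^2 + 22.0936*t + 0.1744
(4) = -5.8625*x^5 - 0.6914*x^4 + 1.9599*x^3 + 20.513*x^2 - 2.1802*x - 3.1944
(5) = 1.22*w^3 + 10.11*w^2 - 1.52*w - 5.11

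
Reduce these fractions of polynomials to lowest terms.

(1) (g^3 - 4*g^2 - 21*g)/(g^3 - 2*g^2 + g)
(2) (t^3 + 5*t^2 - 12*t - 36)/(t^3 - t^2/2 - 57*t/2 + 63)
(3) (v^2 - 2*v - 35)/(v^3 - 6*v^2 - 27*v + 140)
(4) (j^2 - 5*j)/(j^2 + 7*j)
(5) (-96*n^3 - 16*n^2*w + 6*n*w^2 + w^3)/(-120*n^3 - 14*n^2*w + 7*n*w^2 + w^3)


(1) = (g^2 - 4*g - 21)/(g^2 - 2*g + 1)
(2) = (2*t + 4)/(2*t - 7)
(3) = 1/(v - 4)
(4) = (j - 5)/(j + 7)
(5) = (4*n + w)/(5*n + w)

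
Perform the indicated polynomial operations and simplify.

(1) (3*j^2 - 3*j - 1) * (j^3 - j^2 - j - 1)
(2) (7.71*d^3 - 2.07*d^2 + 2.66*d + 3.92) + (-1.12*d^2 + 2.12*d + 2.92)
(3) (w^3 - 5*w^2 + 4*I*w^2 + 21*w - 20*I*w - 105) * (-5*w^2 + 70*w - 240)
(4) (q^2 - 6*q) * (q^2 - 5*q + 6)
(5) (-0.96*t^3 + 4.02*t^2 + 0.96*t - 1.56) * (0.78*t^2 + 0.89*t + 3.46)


(1) = 3*j^5 - 6*j^4 - j^3 + j^2 + 4*j + 1
(2) = 7.71*d^3 - 3.19*d^2 + 4.78*d + 6.84
(3) = -5*w^5 + 95*w^4 - 20*I*w^4 - 695*w^3 + 380*I*w^3 + 3195*w^2 - 2360*I*w^2 - 12390*w + 4800*I*w + 25200
(4) = q^4 - 11*q^3 + 36*q^2 - 36*q
(5) = -0.7488*t^5 + 2.2812*t^4 + 1.005*t^3 + 13.5468*t^2 + 1.9332*t - 5.3976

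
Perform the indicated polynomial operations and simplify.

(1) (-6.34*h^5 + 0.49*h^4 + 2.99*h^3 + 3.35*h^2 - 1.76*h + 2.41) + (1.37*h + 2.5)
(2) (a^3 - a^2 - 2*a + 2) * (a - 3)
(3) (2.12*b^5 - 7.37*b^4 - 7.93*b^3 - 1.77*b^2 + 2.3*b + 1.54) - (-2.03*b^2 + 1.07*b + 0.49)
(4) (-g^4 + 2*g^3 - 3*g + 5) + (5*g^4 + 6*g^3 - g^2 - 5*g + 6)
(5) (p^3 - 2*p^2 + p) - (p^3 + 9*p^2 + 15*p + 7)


(1) = -6.34*h^5 + 0.49*h^4 + 2.99*h^3 + 3.35*h^2 - 0.39*h + 4.91
(2) = a^4 - 4*a^3 + a^2 + 8*a - 6
(3) = 2.12*b^5 - 7.37*b^4 - 7.93*b^3 + 0.26*b^2 + 1.23*b + 1.05
(4) = 4*g^4 + 8*g^3 - g^2 - 8*g + 11
(5) = -11*p^2 - 14*p - 7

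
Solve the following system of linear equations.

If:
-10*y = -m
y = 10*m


Then:
m = 0
y = 0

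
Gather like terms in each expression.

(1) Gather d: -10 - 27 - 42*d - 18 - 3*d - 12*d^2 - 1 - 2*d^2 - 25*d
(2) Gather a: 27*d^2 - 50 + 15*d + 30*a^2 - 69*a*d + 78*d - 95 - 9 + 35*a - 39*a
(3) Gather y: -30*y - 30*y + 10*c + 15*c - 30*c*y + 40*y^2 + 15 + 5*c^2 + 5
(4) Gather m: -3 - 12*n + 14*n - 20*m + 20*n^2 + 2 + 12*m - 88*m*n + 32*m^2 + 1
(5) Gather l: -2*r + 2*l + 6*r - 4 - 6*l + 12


(1) = -14*d^2 - 70*d - 56
(2) = 30*a^2 + a*(-69*d - 4) + 27*d^2 + 93*d - 154
(3) = 5*c^2 + 25*c + 40*y^2 + y*(-30*c - 60) + 20
(4) = 32*m^2 + m*(-88*n - 8) + 20*n^2 + 2*n
(5) = -4*l + 4*r + 8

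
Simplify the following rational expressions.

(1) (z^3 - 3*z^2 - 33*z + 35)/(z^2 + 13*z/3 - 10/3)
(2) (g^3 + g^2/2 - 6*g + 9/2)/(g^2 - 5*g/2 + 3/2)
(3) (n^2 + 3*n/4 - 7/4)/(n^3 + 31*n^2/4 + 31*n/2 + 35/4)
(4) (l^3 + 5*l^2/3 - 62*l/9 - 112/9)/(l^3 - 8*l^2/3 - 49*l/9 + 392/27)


(1) = (3*z^2 - 24*z + 21)/(3*z - 2)
(2) = g + 3
(3) = (n - 1)/(n^2 + 6*n + 5)
(4) = (3*l + 6)/(3*l - 7)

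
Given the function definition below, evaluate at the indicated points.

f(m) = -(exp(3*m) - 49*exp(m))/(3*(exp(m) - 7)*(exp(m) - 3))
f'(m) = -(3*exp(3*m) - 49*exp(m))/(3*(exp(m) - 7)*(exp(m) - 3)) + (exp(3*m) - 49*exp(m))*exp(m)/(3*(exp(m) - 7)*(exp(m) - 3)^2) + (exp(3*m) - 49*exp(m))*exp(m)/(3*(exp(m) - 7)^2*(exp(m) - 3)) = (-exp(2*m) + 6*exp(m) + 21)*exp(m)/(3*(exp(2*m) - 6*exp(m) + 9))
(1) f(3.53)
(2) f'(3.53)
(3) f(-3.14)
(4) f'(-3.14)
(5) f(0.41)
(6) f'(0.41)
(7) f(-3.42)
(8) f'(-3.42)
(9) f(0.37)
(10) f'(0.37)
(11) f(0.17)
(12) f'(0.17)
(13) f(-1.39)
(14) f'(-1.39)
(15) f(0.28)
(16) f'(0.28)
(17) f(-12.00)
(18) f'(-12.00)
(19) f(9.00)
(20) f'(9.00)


(1) = -15.03
(2) = -11.02
(3) = 0.03
(4) = 0.04
(5) = 2.86
(6) = 6.26
(7) = 0.03
(8) = 0.03
(9) = 2.63
(10) = 5.53
(11) = 1.78
(12) = 3.20
(13) = 0.22
(14) = 0.25
(15) = 2.19
(16) = 4.26
(17) = 0.00
(18) = 0.00
(19) = -2704.36
(20) = -2701.03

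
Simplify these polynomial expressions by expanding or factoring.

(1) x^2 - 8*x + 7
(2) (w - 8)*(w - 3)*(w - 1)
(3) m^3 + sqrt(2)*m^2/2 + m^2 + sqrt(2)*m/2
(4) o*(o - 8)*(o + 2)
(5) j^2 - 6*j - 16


(1) = (x - 7)*(x - 1)
(2) = w^3 - 12*w^2 + 35*w - 24
(3) = m*(m + 1)*(m + sqrt(2)/2)
(4) = o^3 - 6*o^2 - 16*o
(5) = (j - 8)*(j + 2)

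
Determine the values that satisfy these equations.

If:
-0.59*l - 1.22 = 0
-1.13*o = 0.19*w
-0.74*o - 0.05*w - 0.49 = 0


Then:
l = -2.07
o = -1.11
w = 6.58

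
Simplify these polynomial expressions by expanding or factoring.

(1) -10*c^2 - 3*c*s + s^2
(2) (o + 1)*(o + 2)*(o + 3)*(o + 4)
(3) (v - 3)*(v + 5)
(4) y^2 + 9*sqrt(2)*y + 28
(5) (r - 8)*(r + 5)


(1) = (-5*c + s)*(2*c + s)
(2) = o^4 + 10*o^3 + 35*o^2 + 50*o + 24
(3) = v^2 + 2*v - 15
(4) = (y + 2*sqrt(2))*(y + 7*sqrt(2))
(5) = r^2 - 3*r - 40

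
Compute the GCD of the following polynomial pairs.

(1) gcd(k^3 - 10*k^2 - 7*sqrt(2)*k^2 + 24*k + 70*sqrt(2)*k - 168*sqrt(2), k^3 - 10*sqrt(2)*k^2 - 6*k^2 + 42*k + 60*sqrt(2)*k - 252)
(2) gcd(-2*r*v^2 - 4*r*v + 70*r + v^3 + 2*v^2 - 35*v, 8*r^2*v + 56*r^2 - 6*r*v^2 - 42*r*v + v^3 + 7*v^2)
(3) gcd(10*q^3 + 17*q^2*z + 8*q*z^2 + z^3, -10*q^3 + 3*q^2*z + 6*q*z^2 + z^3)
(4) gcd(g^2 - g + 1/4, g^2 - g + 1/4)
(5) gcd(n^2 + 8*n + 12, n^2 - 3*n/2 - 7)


(1) = gcd((k - 6)*(k - 4)*(k - 7*sqrt(2)), (k - 6)*(k - 7*sqrt(2))*(k - 3*sqrt(2))) = k^2 + k*(-7*sqrt(2) - 6) + 42*sqrt(2)
(2) = gcd((-2*r + v)*(v - 5)*(v + 7), (-4*r + v)*(-2*r + v)*(v + 7)) = 2*r*v + 14*r - v^2 - 7*v
(3) = gcd((q + z)*(2*q + z)*(5*q + z), (-q + z)*(2*q + z)*(5*q + z)) = 10*q^2 + 7*q*z + z^2
(4) = gcd((g - 1/2)^2, (g - 1/2)^2) = g^2 - g + 1/4
(5) = gcd((n + 2)*(n + 6), (n - 7/2)*(n + 2)) = n + 2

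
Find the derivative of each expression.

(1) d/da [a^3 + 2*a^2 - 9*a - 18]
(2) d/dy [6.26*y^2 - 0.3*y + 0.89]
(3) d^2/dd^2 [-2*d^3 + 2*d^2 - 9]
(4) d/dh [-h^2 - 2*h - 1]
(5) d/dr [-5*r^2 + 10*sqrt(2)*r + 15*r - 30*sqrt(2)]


(1) = 3*a^2 + 4*a - 9
(2) = 12.52*y - 0.3
(3) = 4 - 12*d
(4) = -2*h - 2
(5) = -10*r + 10*sqrt(2) + 15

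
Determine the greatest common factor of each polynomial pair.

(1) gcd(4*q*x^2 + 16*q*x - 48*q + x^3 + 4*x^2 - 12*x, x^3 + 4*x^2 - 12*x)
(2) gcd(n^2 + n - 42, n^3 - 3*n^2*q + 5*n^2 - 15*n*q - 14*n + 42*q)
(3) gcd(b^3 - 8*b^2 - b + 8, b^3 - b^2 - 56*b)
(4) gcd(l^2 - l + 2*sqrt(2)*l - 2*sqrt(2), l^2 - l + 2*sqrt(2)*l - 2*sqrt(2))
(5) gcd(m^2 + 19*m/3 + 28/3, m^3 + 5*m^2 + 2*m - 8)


(1) = gcd((4*q + x)*(x - 2)*(x + 6), x*(x - 2)*(x + 6)) = x^2 + 4*x - 12
(2) = n + 7
(3) = gcd((b - 8)*(b - 1)*(b + 1), b*(b - 8)*(b + 7)) = b - 8
(4) = l^2 + l*(-1 + 2*sqrt(2)) - 2*sqrt(2)
(5) = gcd((m + 7/3)*(m + 4), (m - 1)*(m + 2)*(m + 4)) = m + 4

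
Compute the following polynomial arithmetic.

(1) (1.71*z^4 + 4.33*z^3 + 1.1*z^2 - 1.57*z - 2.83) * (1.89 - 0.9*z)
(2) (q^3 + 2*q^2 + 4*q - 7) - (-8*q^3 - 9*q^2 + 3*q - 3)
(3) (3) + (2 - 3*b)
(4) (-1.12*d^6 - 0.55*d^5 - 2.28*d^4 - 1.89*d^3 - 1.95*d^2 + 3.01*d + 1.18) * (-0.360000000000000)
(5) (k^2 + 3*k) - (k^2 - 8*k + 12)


(1) = -1.539*z^5 - 0.6651*z^4 + 7.1937*z^3 + 3.492*z^2 - 0.4203*z - 5.3487
(2) = 9*q^3 + 11*q^2 + q - 4
(3) = 5 - 3*b
(4) = 0.4032*d^6 + 0.198*d^5 + 0.8208*d^4 + 0.6804*d^3 + 0.702*d^2 - 1.0836*d - 0.4248
(5) = 11*k - 12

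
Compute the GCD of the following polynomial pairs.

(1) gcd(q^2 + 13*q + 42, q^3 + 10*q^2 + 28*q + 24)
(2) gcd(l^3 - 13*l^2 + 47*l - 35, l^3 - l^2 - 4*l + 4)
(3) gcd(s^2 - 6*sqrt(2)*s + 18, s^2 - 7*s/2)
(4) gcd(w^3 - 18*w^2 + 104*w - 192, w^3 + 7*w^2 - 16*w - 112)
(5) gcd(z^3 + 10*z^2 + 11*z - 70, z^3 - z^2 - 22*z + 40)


(1) = q + 6
(2) = gcd((l - 7)*(l - 5)*(l - 1), (l - 2)*(l - 1)*(l + 2)) = l - 1
(3) = gcd((s - 3*sqrt(2))^2, s*(s - 7/2)) = 1
(4) = w - 4
(5) = z^2 + 3*z - 10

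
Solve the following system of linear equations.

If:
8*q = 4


Then:
q = 1/2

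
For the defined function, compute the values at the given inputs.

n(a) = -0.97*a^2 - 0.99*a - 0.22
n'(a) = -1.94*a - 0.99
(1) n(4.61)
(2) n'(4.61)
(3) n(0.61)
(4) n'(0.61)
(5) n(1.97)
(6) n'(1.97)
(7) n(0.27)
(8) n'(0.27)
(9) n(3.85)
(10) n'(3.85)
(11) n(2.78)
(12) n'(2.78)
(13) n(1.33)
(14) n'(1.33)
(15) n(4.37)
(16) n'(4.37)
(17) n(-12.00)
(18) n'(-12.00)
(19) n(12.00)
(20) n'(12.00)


(1) = -25.40
(2) = -9.93
(3) = -1.18
(4) = -2.17
(5) = -5.93
(6) = -4.81
(7) = -0.56
(8) = -1.51
(9) = -18.41
(10) = -8.46
(11) = -10.47
(12) = -6.38
(13) = -3.25
(14) = -3.57
(15) = -23.07
(16) = -9.47
(17) = -128.02
(18) = 22.29
(19) = -151.78
(20) = -24.27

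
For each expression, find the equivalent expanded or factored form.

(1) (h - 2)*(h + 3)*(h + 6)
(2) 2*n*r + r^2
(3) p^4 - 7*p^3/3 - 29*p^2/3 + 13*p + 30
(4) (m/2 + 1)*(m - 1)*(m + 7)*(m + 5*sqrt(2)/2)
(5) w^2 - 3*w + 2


(1) = h^3 + 7*h^2 - 36
(2) = r*(2*n + r)
(3) = (p - 3)^2*(p + 5/3)*(p + 2)
(4) = m^4/2 + 5*sqrt(2)*m^3/4 + 4*m^3 + 5*m^2/2 + 10*sqrt(2)*m^2 - 7*m + 25*sqrt(2)*m/4 - 35*sqrt(2)/2
(5) = (w - 2)*(w - 1)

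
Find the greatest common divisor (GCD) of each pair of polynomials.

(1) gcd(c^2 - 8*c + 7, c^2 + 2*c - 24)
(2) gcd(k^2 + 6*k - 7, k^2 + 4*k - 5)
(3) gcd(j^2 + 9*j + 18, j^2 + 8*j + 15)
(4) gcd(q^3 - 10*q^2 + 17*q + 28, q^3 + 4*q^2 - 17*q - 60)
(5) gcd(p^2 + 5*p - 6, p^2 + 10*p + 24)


(1) = 1
(2) = gcd((k - 1)*(k + 7), (k - 1)*(k + 5)) = k - 1
(3) = gcd((j + 3)*(j + 6), (j + 3)*(j + 5)) = j + 3
(4) = gcd((q - 7)*(q - 4)*(q + 1), (q - 4)*(q + 3)*(q + 5)) = q - 4
(5) = p + 6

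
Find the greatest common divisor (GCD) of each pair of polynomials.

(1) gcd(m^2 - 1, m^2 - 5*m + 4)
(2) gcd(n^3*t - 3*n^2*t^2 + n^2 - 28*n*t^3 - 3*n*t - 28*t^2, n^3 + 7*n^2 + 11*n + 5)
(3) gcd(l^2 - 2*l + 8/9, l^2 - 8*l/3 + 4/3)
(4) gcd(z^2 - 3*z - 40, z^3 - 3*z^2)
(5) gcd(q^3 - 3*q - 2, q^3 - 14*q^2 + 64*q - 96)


(1) = m - 1
(2) = 1
(3) = gcd((l - 4/3)*(l - 2/3), (l - 2)*(l - 2/3)) = l - 2/3
(4) = 1
(5) = 1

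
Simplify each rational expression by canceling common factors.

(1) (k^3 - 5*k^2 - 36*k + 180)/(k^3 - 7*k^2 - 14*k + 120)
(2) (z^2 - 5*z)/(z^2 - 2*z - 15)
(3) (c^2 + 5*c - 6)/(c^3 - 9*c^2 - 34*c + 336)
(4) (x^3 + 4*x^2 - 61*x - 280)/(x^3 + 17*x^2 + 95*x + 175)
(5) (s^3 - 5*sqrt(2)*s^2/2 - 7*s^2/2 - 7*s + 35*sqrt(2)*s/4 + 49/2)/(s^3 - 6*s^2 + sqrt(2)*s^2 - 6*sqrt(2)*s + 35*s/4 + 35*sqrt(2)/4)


(1) = (k + 6)/(k + 4)
(2) = z/(z + 3)
(3) = (c - 1)/(c^2 - 15*c + 56)
(4) = (x - 8)/(x + 5)
(5) = (16*s - 56*sqrt(2))/(16*s - 40)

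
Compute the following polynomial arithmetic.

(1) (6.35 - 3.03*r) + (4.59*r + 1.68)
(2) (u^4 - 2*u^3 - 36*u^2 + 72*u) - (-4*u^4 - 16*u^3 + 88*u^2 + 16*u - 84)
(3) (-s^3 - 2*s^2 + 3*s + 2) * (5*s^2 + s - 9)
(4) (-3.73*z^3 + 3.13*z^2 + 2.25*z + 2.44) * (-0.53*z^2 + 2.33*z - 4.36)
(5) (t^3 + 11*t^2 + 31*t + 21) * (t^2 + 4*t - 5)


(1) = 1.56*r + 8.03
(2) = 5*u^4 + 14*u^3 - 124*u^2 + 56*u + 84
(3) = -5*s^5 - 11*s^4 + 22*s^3 + 31*s^2 - 25*s - 18
(4) = 1.9769*z^5 - 10.3498*z^4 + 22.3632*z^3 - 9.6975*z^2 - 4.1248*z - 10.6384
(5) = t^5 + 15*t^4 + 70*t^3 + 90*t^2 - 71*t - 105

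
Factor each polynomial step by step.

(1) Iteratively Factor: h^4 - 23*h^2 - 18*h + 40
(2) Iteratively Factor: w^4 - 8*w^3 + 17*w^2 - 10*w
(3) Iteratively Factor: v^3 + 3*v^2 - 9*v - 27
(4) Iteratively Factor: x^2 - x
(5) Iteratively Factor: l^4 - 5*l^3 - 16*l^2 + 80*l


(1) = (h + 4)*(h^3 - 4*h^2 - 7*h + 10) = (h - 1)*(h + 4)*(h^2 - 3*h - 10) = (h - 5)*(h - 1)*(h + 4)*(h + 2)
(2) = (w - 5)*(w^3 - 3*w^2 + 2*w) = (w - 5)*(w - 1)*(w^2 - 2*w) = w*(w - 5)*(w - 1)*(w - 2)
(3) = (v + 3)*(v^2 - 9) = (v - 3)*(v + 3)*(v + 3)
(4) = (x - 1)*(x)
(5) = (l + 4)*(l^3 - 9*l^2 + 20*l) = l*(l + 4)*(l^2 - 9*l + 20) = l*(l - 5)*(l + 4)*(l - 4)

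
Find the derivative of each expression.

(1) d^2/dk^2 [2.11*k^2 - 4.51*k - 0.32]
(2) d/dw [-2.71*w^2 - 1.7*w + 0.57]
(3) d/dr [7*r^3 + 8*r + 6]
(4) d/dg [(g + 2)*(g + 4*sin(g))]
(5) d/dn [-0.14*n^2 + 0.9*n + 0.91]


(1) = 4.22000000000000
(2) = -5.42*w - 1.7
(3) = 21*r^2 + 8
(4) = g + (g + 2)*(4*cos(g) + 1) + 4*sin(g)
(5) = 0.9 - 0.28*n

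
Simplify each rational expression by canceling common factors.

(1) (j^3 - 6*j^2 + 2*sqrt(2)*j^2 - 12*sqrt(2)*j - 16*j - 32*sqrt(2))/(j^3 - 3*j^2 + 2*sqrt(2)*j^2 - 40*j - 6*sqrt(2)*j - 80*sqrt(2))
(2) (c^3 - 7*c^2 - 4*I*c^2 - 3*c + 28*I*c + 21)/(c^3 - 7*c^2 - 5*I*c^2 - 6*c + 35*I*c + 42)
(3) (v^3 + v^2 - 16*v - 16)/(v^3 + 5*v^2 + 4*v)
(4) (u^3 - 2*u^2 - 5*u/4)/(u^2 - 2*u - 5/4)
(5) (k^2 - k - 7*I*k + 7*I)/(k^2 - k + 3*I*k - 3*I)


(1) = (j + 2)/(j + 5)
(2) = (c - I)/(c - 2*I)
(3) = (v - 4)/v
(4) = u
(5) = (k - 7*I)/(k + 3*I)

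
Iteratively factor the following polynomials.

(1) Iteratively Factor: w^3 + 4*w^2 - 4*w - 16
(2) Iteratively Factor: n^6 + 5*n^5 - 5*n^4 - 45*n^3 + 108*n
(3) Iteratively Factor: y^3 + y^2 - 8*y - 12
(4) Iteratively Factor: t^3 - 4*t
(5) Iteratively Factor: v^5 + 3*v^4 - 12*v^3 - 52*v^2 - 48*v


(1) = (w + 2)*(w^2 + 2*w - 8) = (w + 2)*(w + 4)*(w - 2)
(2) = (n + 3)*(n^5 + 2*n^4 - 11*n^3 - 12*n^2 + 36*n) = (n + 3)^2*(n^4 - n^3 - 8*n^2 + 12*n) = (n - 2)*(n + 3)^2*(n^3 + n^2 - 6*n) = (n - 2)^2*(n + 3)^2*(n^2 + 3*n) = n*(n - 2)^2*(n + 3)^2*(n + 3)
(3) = (y + 2)*(y^2 - y - 6) = (y - 3)*(y + 2)*(y + 2)
(4) = (t)*(t^2 - 4) = t*(t - 2)*(t + 2)
(5) = (v - 4)*(v^4 + 7*v^3 + 16*v^2 + 12*v) = (v - 4)*(v + 2)*(v^3 + 5*v^2 + 6*v) = (v - 4)*(v + 2)*(v + 3)*(v^2 + 2*v) = (v - 4)*(v + 2)^2*(v + 3)*(v)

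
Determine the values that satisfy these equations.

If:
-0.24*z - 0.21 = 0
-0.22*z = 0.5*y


Then:
y = 0.38
z = -0.88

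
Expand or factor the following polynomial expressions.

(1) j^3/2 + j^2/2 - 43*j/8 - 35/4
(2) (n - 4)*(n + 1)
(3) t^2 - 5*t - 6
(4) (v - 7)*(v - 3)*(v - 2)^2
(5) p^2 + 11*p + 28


(1) = (j/2 + 1)*(j - 7/2)*(j + 5/2)
(2) = n^2 - 3*n - 4
(3) = (t - 6)*(t + 1)
(4) = v^4 - 14*v^3 + 65*v^2 - 124*v + 84
(5) = (p + 4)*(p + 7)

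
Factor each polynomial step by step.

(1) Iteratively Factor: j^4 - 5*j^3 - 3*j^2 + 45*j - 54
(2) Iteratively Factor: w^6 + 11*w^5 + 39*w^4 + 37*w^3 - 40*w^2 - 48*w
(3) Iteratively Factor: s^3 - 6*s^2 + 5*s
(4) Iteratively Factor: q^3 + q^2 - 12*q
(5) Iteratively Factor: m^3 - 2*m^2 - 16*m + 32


(1) = (j - 3)*(j^3 - 2*j^2 - 9*j + 18) = (j - 3)*(j - 2)*(j^2 - 9) = (j - 3)*(j - 2)*(j + 3)*(j - 3)
(2) = (w + 1)*(w^5 + 10*w^4 + 29*w^3 + 8*w^2 - 48*w) = (w + 1)*(w + 3)*(w^4 + 7*w^3 + 8*w^2 - 16*w) = (w + 1)*(w + 3)*(w + 4)*(w^3 + 3*w^2 - 4*w) = (w - 1)*(w + 1)*(w + 3)*(w + 4)*(w^2 + 4*w) = w*(w - 1)*(w + 1)*(w + 3)*(w + 4)*(w + 4)
(3) = (s - 1)*(s^2 - 5*s) = (s - 5)*(s - 1)*(s)
(4) = (q + 4)*(q^2 - 3*q) = q*(q + 4)*(q - 3)
(5) = (m - 4)*(m^2 + 2*m - 8) = (m - 4)*(m + 4)*(m - 2)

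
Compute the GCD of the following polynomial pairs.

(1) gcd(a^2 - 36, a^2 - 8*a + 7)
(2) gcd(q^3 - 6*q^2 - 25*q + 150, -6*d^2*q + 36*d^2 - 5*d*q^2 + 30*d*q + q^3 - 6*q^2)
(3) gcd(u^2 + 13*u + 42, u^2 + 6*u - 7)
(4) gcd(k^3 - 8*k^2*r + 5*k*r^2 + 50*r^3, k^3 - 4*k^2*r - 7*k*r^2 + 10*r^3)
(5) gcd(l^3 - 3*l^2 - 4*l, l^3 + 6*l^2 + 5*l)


(1) = 1
(2) = gcd((q - 6)*(q - 5)*(q + 5), (-6*d + q)*(d + q)*(q - 6)) = q - 6
(3) = u + 7
(4) = -k^2 + 3*k*r + 10*r^2
(5) = l^2 + l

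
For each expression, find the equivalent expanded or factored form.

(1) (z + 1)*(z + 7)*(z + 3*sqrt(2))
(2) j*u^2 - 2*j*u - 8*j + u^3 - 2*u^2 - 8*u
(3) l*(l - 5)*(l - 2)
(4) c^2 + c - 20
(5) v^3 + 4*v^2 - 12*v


(1) = z^3 + 3*sqrt(2)*z^2 + 8*z^2 + 7*z + 24*sqrt(2)*z + 21*sqrt(2)
(2) = (j + u)*(u - 4)*(u + 2)
(3) = l^3 - 7*l^2 + 10*l
(4) = (c - 4)*(c + 5)
(5) = v*(v - 2)*(v + 6)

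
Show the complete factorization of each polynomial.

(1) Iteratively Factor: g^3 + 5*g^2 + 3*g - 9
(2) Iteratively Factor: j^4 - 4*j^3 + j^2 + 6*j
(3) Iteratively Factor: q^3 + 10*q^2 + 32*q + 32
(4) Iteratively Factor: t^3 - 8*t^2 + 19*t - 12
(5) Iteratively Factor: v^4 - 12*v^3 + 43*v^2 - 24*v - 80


(1) = (g + 3)*(g^2 + 2*g - 3) = (g - 1)*(g + 3)*(g + 3)
(2) = (j - 2)*(j^3 - 2*j^2 - 3*j) = j*(j - 2)*(j^2 - 2*j - 3) = j*(j - 2)*(j + 1)*(j - 3)
(3) = (q + 2)*(q^2 + 8*q + 16) = (q + 2)*(q + 4)*(q + 4)
(4) = (t - 3)*(t^2 - 5*t + 4) = (t - 3)*(t - 1)*(t - 4)
(5) = (v - 5)*(v^3 - 7*v^2 + 8*v + 16) = (v - 5)*(v - 4)*(v^2 - 3*v - 4) = (v - 5)*(v - 4)*(v + 1)*(v - 4)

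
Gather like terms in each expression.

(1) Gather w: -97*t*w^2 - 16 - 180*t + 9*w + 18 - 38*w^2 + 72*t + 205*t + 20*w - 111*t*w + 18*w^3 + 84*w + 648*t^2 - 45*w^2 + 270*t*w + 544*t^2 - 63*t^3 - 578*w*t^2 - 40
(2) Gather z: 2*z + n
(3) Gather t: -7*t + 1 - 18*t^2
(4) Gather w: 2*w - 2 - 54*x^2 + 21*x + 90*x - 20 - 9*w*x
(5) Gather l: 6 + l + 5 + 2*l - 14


(1) = -63*t^3 + 1192*t^2 + 97*t + 18*w^3 + w^2*(-97*t - 83) + w*(-578*t^2 + 159*t + 113) - 38
(2) = n + 2*z
(3) = -18*t^2 - 7*t + 1
(4) = w*(2 - 9*x) - 54*x^2 + 111*x - 22
(5) = 3*l - 3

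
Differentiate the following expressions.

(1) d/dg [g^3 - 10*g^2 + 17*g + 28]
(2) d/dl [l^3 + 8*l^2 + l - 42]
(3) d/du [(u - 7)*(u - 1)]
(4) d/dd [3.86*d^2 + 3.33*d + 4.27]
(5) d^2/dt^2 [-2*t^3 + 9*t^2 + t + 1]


(1) = 3*g^2 - 20*g + 17
(2) = 3*l^2 + 16*l + 1
(3) = 2*u - 8
(4) = 7.72*d + 3.33
(5) = 18 - 12*t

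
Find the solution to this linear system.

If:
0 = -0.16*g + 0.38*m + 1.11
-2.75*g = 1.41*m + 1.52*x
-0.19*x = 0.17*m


Then:
g = 0.05
m = -2.90
x = 2.59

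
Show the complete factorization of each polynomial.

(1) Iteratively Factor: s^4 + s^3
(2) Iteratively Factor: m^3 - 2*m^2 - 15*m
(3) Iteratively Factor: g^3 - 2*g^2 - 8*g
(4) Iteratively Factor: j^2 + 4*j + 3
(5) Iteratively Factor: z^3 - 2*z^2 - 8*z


(1) = (s)*(s^3 + s^2) = s*(s + 1)*(s^2) = s^2*(s + 1)*(s)
(2) = (m)*(m^2 - 2*m - 15) = m*(m + 3)*(m - 5)
(3) = (g)*(g^2 - 2*g - 8) = g*(g + 2)*(g - 4)
(4) = (j + 3)*(j + 1)
(5) = (z - 4)*(z^2 + 2*z) = (z - 4)*(z + 2)*(z)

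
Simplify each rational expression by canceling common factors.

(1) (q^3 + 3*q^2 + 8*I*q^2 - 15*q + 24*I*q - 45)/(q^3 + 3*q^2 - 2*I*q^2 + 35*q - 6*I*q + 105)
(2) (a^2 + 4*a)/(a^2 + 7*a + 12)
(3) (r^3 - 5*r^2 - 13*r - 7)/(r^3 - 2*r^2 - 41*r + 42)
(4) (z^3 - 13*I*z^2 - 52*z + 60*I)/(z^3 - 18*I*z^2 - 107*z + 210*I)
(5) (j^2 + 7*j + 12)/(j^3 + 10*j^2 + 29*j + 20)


(1) = (q + 3*I)/(q - 7*I)
(2) = a/(a + 3)
(3) = (r^2 + 2*r + 1)/(r^2 + 5*r - 6)
(4) = (z - 2*I)/(z - 7*I)
(5) = (j + 3)/(j^2 + 6*j + 5)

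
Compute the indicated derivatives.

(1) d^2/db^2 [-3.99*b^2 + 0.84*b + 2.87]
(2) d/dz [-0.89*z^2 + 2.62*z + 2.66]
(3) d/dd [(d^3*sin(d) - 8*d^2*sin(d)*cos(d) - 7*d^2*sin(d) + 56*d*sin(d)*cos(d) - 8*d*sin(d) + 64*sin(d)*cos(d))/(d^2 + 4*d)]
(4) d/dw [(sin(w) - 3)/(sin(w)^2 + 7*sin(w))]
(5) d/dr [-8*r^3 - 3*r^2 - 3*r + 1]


(1) = -7.98000000000000
(2) = 2.62 - 1.78*z
(3) = (d^5*cos(d) + d^4*sin(d) - 3*d^4*cos(d) - 8*d^4*cos(2*d) + 8*d^3*sin(d) - 36*d^3*cos(d) + 24*d^3*cos(2*d) - 20*d^2*sin(d) - 44*d^2*sin(2*d) - 32*d^2*cos(d) + 288*d^2*cos(2*d) - 64*d*sin(2*d) + 256*d*cos(2*d) - 128*sin(2*d))/(d^2*(d + 4)^2)
(4) = (-cos(w) + 6/tan(w) + 21*cos(w)/sin(w)^2)/(sin(w) + 7)^2
(5) = -24*r^2 - 6*r - 3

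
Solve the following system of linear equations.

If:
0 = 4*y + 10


Then:
y = -5/2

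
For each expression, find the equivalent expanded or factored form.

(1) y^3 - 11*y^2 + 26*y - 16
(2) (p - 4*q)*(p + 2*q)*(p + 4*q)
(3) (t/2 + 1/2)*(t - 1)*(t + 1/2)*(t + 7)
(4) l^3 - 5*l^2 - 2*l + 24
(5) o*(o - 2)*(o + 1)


(1) = (y - 8)*(y - 2)*(y - 1)
(2) = p^3 + 2*p^2*q - 16*p*q^2 - 32*q^3
(3) = t^4/2 + 15*t^3/4 + 5*t^2/4 - 15*t/4 - 7/4
(4) = (l - 4)*(l - 3)*(l + 2)
(5) = o^3 - o^2 - 2*o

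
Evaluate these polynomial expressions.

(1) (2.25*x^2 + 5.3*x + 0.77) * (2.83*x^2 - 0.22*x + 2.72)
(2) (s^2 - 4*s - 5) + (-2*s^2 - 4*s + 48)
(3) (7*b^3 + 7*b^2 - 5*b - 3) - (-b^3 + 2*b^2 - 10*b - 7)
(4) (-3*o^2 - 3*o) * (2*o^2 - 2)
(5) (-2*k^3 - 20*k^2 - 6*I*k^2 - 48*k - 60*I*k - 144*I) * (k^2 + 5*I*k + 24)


(1) = 6.3675*x^4 + 14.504*x^3 + 7.1331*x^2 + 14.2466*x + 2.0944
(2) = -s^2 - 8*s + 43
(3) = 8*b^3 + 5*b^2 + 5*b + 4
(4) = -6*o^4 - 6*o^3 + 6*o^2 + 6*o
(5) = -2*k^5 - 20*k^4 - 16*I*k^4 - 66*k^3 - 160*I*k^3 - 180*k^2 - 528*I*k^2 - 432*k - 1440*I*k - 3456*I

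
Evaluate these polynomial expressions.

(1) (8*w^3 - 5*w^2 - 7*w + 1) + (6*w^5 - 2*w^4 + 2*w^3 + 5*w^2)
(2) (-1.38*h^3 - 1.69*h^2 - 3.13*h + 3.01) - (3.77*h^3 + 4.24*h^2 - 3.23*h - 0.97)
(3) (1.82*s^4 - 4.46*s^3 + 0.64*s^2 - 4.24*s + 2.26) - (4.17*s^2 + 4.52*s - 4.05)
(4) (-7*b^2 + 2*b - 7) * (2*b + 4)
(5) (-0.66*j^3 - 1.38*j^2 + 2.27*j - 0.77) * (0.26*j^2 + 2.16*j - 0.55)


(1) = 6*w^5 - 2*w^4 + 10*w^3 - 7*w + 1
(2) = -5.15*h^3 - 5.93*h^2 + 0.1*h + 3.98
(3) = 1.82*s^4 - 4.46*s^3 - 3.53*s^2 - 8.76*s + 6.31
(4) = -14*b^3 - 24*b^2 - 6*b - 28
(5) = -0.1716*j^5 - 1.7844*j^4 - 2.0276*j^3 + 5.462*j^2 - 2.9117*j + 0.4235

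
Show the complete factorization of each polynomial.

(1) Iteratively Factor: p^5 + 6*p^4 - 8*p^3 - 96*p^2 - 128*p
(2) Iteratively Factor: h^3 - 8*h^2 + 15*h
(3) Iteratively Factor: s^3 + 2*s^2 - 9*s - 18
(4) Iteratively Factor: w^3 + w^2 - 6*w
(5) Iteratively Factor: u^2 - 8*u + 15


(1) = (p + 4)*(p^4 + 2*p^3 - 16*p^2 - 32*p) = (p + 2)*(p + 4)*(p^3 - 16*p) = (p + 2)*(p + 4)^2*(p^2 - 4*p) = p*(p + 2)*(p + 4)^2*(p - 4)
(2) = (h - 5)*(h^2 - 3*h) = (h - 5)*(h - 3)*(h)
(3) = (s + 2)*(s^2 - 9) = (s - 3)*(s + 2)*(s + 3)
(4) = (w)*(w^2 + w - 6) = w*(w - 2)*(w + 3)
(5) = (u - 3)*(u - 5)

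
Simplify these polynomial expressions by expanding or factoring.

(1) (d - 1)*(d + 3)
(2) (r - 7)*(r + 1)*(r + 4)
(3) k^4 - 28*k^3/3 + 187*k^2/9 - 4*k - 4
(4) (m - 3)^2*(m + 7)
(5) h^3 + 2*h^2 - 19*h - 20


(1) = d^2 + 2*d - 3
(2) = r^3 - 2*r^2 - 31*r - 28
(3) = (k - 6)*(k - 3)*(k - 2/3)*(k + 1/3)
(4) = m^3 + m^2 - 33*m + 63
(5) = (h - 4)*(h + 1)*(h + 5)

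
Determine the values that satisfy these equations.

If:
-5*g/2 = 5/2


Then:
g = -1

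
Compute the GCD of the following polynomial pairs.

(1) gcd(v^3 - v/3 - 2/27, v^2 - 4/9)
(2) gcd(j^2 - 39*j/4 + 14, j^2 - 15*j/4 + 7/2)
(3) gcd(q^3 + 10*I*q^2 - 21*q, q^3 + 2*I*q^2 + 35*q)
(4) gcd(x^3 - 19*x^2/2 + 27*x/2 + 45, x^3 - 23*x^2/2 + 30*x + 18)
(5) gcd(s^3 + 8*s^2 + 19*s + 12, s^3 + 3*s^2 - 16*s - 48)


(1) = gcd((v - 2/3)*(v + 1/3)^2, (v - 2/3)*(v + 2/3)) = v - 2/3
(2) = gcd((j - 8)*(j - 7/4), (j - 2)*(j - 7/4)) = j - 7/4
(3) = gcd(q*(q + 3*I)*(q + 7*I), q*(q - 5*I)*(q + 7*I)) = q^2 + 7*I*q
(4) = gcd((x - 6)*(x - 5)*(x + 3/2), (x - 6)^2*(x + 1/2)) = x - 6
(5) = gcd((s + 1)*(s + 3)*(s + 4), (s - 4)*(s + 3)*(s + 4)) = s^2 + 7*s + 12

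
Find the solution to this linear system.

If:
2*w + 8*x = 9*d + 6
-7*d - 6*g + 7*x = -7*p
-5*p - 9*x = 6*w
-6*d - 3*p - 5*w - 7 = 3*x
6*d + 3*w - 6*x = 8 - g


Then:
d = -328/127
g = 392/127
p = 669/254
w = 211/127
x = -653/254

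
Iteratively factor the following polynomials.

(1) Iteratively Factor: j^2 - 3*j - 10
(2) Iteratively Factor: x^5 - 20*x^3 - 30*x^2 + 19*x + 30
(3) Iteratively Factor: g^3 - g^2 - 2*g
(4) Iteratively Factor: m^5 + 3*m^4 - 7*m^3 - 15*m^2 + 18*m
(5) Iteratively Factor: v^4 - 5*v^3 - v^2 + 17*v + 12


(1) = (j - 5)*(j + 2)
(2) = (x + 2)*(x^4 - 2*x^3 - 16*x^2 + 2*x + 15) = (x + 1)*(x + 2)*(x^3 - 3*x^2 - 13*x + 15) = (x - 1)*(x + 1)*(x + 2)*(x^2 - 2*x - 15) = (x - 1)*(x + 1)*(x + 2)*(x + 3)*(x - 5)
(3) = (g)*(g^2 - g - 2) = g*(g - 2)*(g + 1)
(4) = (m)*(m^4 + 3*m^3 - 7*m^2 - 15*m + 18) = m*(m + 3)*(m^3 - 7*m + 6) = m*(m + 3)^2*(m^2 - 3*m + 2) = m*(m - 2)*(m + 3)^2*(m - 1)
(5) = (v - 3)*(v^3 - 2*v^2 - 7*v - 4) = (v - 3)*(v + 1)*(v^2 - 3*v - 4) = (v - 3)*(v + 1)^2*(v - 4)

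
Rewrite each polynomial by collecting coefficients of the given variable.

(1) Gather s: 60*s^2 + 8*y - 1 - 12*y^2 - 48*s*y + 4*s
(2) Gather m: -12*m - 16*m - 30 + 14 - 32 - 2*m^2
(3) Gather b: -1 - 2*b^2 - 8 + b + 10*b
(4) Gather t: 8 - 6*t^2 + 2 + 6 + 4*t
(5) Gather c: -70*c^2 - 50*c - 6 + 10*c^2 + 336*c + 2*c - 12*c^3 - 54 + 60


(1) = 60*s^2 + s*(4 - 48*y) - 12*y^2 + 8*y - 1
(2) = -2*m^2 - 28*m - 48
(3) = -2*b^2 + 11*b - 9
(4) = -6*t^2 + 4*t + 16
(5) = -12*c^3 - 60*c^2 + 288*c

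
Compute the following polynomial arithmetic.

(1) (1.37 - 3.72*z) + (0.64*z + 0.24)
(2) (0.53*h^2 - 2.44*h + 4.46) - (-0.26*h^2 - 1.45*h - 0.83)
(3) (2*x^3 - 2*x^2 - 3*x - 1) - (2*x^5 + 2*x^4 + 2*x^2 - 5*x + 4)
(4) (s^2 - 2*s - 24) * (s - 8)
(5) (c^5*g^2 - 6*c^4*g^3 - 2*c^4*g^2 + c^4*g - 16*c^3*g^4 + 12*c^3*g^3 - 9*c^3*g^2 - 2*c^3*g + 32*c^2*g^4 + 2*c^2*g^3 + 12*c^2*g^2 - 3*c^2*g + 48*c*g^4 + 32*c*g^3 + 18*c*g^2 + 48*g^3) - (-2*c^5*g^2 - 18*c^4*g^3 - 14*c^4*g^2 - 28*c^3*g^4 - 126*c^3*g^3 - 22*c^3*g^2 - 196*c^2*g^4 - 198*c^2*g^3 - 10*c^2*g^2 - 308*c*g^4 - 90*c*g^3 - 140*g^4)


(1) = 1.61 - 3.08*z
(2) = 0.79*h^2 - 0.99*h + 5.29
(3) = -2*x^5 - 2*x^4 + 2*x^3 - 4*x^2 + 2*x - 5
(4) = s^3 - 10*s^2 - 8*s + 192
(5) = 3*c^5*g^2 + 12*c^4*g^3 + 12*c^4*g^2 + c^4*g + 12*c^3*g^4 + 138*c^3*g^3 + 13*c^3*g^2 - 2*c^3*g + 228*c^2*g^4 + 200*c^2*g^3 + 22*c^2*g^2 - 3*c^2*g + 356*c*g^4 + 122*c*g^3 + 18*c*g^2 + 140*g^4 + 48*g^3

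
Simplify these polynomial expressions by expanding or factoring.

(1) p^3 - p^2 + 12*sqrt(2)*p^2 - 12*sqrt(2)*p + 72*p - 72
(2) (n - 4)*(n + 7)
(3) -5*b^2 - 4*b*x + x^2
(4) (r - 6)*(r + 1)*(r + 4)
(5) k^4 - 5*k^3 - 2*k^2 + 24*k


(1) = (p - 1)*(p + 6*sqrt(2))^2
(2) = n^2 + 3*n - 28
(3) = (-5*b + x)*(b + x)
(4) = r^3 - r^2 - 26*r - 24
(5) = k*(k - 4)*(k - 3)*(k + 2)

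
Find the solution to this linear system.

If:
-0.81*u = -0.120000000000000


Then:
u = 0.15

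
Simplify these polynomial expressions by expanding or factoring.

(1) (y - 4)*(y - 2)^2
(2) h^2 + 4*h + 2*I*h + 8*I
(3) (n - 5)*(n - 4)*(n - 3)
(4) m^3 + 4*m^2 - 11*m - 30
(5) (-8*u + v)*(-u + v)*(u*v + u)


(1) = y^3 - 8*y^2 + 20*y - 16
(2) = (h + 4)*(h + 2*I)
(3) = n^3 - 12*n^2 + 47*n - 60
(4) = (m - 3)*(m + 2)*(m + 5)
(5) = 8*u^3*v + 8*u^3 - 9*u^2*v^2 - 9*u^2*v + u*v^3 + u*v^2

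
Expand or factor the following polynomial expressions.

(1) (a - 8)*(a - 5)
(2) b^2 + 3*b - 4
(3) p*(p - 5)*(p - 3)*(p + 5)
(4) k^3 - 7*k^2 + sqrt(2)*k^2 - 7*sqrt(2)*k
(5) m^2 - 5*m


(1) = a^2 - 13*a + 40
(2) = (b - 1)*(b + 4)
(3) = p^4 - 3*p^3 - 25*p^2 + 75*p
(4) = k*(k - 7)*(k + sqrt(2))
(5) = m*(m - 5)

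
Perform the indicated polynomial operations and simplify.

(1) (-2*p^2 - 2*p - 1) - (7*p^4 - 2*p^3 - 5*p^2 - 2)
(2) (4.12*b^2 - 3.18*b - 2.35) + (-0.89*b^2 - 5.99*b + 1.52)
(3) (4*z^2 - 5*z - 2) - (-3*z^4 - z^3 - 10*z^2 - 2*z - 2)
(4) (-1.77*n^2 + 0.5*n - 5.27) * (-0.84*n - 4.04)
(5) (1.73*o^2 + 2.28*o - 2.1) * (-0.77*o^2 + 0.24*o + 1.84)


(1) = -7*p^4 + 2*p^3 + 3*p^2 - 2*p + 1
(2) = 3.23*b^2 - 9.17*b - 0.83
(3) = 3*z^4 + z^3 + 14*z^2 - 3*z
(4) = 1.4868*n^3 + 6.7308*n^2 + 2.4068*n + 21.2908
(5) = -1.3321*o^4 - 1.3404*o^3 + 5.3474*o^2 + 3.6912*o - 3.864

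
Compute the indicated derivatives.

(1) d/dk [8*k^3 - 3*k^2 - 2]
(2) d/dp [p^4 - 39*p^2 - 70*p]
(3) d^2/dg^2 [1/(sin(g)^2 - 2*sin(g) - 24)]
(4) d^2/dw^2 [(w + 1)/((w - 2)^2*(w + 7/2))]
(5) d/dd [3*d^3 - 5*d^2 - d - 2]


(1) = 6*k*(4*k - 1)
(2) = 4*p^3 - 78*p - 70
(3) = 2*(-2*sin(g)^4 + 3*sin(g)^3 - 47*sin(g)^2 + 18*sin(g) + 28)/((sin(g) - 6)^3*(sin(g) + 4)^3)
(4) = 4*(12*w^3 + 66*w^2 + 241*w + 247)/(8*w^7 + 20*w^6 - 186*w^5 - 249*w^4 + 1752*w^3 + 168*w^2 - 6272*w + 5488)
(5) = 9*d^2 - 10*d - 1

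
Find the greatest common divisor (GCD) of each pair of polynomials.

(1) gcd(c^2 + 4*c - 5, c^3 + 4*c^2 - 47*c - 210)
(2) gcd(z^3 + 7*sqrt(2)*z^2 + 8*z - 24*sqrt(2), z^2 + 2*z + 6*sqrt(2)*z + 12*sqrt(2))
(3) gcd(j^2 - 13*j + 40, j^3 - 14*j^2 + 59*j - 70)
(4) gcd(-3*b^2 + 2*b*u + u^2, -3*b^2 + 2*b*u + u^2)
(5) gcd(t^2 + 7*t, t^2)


(1) = gcd((c - 1)*(c + 5), (c - 7)*(c + 5)*(c + 6)) = c + 5
(2) = z + 6*sqrt(2)
(3) = gcd((j - 8)*(j - 5), (j - 7)*(j - 5)*(j - 2)) = j - 5
(4) = -3*b^2 + 2*b*u + u^2
(5) = gcd(t*(t + 7), t^2) = t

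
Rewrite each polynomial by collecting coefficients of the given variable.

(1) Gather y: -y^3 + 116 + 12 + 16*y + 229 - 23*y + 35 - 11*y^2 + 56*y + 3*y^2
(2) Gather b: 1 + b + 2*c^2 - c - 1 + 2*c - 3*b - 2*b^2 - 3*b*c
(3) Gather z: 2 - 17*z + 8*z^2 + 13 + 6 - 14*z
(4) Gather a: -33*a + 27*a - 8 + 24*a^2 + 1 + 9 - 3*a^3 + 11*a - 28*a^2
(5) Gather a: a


(1) = -y^3 - 8*y^2 + 49*y + 392
(2) = -2*b^2 + b*(-3*c - 2) + 2*c^2 + c
(3) = 8*z^2 - 31*z + 21
(4) = -3*a^3 - 4*a^2 + 5*a + 2
(5) = a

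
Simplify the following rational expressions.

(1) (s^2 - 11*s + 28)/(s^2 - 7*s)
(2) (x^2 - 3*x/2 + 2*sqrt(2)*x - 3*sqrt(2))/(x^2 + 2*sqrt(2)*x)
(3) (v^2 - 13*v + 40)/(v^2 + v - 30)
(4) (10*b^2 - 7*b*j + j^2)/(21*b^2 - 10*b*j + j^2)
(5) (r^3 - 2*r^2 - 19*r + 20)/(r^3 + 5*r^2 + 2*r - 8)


(1) = (s - 4)/s
(2) = (2*x - 3)/(2*x)
(3) = (v - 8)/(v + 6)
(4) = (10*b^2 - 7*b*j + j^2)/(21*b^2 - 10*b*j + j^2)
(5) = (r - 5)/(r + 2)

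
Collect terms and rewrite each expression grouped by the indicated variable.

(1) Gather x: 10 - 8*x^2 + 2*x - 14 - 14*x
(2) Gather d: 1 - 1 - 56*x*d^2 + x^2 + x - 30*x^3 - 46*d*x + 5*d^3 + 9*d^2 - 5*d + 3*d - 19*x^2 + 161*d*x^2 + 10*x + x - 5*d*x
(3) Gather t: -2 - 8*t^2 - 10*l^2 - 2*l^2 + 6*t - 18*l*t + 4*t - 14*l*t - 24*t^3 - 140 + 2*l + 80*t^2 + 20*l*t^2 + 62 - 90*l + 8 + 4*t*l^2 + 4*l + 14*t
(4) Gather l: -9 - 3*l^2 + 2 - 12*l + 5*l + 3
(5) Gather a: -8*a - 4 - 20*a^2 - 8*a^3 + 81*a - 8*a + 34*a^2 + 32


(1) = -8*x^2 - 12*x - 4
(2) = 5*d^3 + d^2*(9 - 56*x) + d*(161*x^2 - 51*x - 2) - 30*x^3 - 18*x^2 + 12*x
(3) = -12*l^2 - 84*l - 24*t^3 + t^2*(20*l + 72) + t*(4*l^2 - 32*l + 24) - 72
(4) = -3*l^2 - 7*l - 4
(5) = -8*a^3 + 14*a^2 + 65*a + 28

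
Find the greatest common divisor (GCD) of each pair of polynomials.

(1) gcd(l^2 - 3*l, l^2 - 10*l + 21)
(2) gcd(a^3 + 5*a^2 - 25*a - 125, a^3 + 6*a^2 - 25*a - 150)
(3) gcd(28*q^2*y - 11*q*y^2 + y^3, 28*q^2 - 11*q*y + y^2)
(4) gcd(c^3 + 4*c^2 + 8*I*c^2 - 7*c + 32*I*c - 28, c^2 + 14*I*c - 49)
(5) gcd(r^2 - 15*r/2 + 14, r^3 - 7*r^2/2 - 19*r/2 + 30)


(1) = l - 3
(2) = gcd((a - 5)*(a + 5)^2, (a - 5)*(a + 5)*(a + 6)) = a^2 - 25
(3) = gcd(y*(-7*q + y)*(-4*q + y), (-7*q + y)*(-4*q + y)) = 28*q^2 - 11*q*y + y^2
(4) = c + 7*I
(5) = r - 4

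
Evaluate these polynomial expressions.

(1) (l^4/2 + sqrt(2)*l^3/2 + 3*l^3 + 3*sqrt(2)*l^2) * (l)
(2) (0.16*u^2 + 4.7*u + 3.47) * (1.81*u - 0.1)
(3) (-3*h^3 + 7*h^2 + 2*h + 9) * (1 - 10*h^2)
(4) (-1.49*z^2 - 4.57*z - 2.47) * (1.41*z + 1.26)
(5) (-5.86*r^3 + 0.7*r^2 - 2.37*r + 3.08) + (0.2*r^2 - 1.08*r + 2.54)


(1) = l^5/2 + sqrt(2)*l^4/2 + 3*l^4 + 3*sqrt(2)*l^3
(2) = 0.2896*u^3 + 8.491*u^2 + 5.8107*u - 0.347
(3) = 30*h^5 - 70*h^4 - 23*h^3 - 83*h^2 + 2*h + 9
(4) = -2.1009*z^3 - 8.3211*z^2 - 9.2409*z - 3.1122
(5) = -5.86*r^3 + 0.9*r^2 - 3.45*r + 5.62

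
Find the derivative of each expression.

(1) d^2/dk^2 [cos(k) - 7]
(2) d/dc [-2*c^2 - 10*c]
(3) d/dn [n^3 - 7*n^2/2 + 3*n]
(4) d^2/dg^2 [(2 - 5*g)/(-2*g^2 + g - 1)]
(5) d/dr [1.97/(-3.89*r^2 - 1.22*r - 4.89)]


(1) = -cos(k)
(2) = -4*c - 10
(3) = 3*n^2 - 7*n + 3
(4) = 2*(3*(3 - 10*g)*(2*g^2 - g + 1) + (4*g - 1)^2*(5*g - 2))/(2*g^2 - g + 1)^3
(5) = (15.3266*r + 2.4034)/(3.89*r^2 + 1.22*r + 4.89)^2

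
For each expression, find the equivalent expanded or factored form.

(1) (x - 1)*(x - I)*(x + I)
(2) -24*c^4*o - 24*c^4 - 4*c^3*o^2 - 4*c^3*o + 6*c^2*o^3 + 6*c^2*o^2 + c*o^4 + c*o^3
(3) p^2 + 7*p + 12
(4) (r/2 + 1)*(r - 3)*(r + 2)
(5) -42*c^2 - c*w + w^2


(1) = x^3 - x^2 + x - 1
(2) = (-2*c + o)*(2*c + o)*(6*c + o)*(c*o + c)
(3) = (p + 3)*(p + 4)
(4) = r^3/2 + r^2/2 - 4*r - 6
(5) = (-7*c + w)*(6*c + w)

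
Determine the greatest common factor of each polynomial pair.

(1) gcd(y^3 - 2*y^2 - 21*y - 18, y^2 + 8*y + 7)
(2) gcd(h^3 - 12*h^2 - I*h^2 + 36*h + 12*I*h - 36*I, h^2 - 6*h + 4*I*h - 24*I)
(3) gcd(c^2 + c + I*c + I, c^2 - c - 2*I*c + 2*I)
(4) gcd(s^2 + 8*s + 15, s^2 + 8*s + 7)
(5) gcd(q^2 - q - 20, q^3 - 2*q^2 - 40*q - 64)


(1) = y + 1
(2) = gcd((h - 6)^2*(h - I), (h - 6)*(h + 4*I)) = h - 6
(3) = gcd((c + 1)*(c + I), (c - 1)*(c - 2*I)) = 1
(4) = gcd((s + 3)*(s + 5), (s + 1)*(s + 7)) = 1
(5) = q + 4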